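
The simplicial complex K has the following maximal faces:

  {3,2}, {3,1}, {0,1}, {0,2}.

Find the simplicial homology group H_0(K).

H_0 ≅ Z.

Fix the vertex order 0 < 1 < 2 < 3 and write every simplex with vertices in increasing order. Then dim K = 1 and the simplices of K are:

  0-simplices (4): [0], [1], [2], [3]
  1-simplices (4): [0,1], [0,2], [1,3], [2,3]

Hence C_0 ≅ Z^4, C_1 ≅ Z^4.

∂_1: C_1 → C_0 sends each edge [p,q] (with p < q) to q − p. For instance
  ∂[2,3] = [3] − [2].
This gives a 4×4 integer matrix of rank 3; reducing to Smith normal form yields diagonal entries (1,1,1).

Reading off H_k = ker ∂_k / im ∂_{k+1}:

  H_0: rank C_0 − rank ∂_1 = 4 − 3 = 1, and the invariant factors of ∂_1 are all 1, so H_0 = Z.

(K is a triangulation of the circle S^1.)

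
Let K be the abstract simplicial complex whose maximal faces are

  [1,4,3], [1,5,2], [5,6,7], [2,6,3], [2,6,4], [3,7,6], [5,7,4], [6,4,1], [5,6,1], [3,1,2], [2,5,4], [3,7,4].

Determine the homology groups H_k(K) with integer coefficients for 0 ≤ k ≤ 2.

H_0 ≅ Z,  H_1 ≅ Z/2,  H_2 = 0.

Fix the vertex order 1 < 2 < 3 < 4 < 5 < 6 < 7 and write every simplex with vertices in increasing order. Then dim K = 2 and the simplices of K are:

  0-simplices (7): [1], [2], [3], [4], [5], [6], [7]
  1-simplices (18): [1,2], [1,3], [1,4], [1,5], [1,6], [2,3], [2,4], [2,5], [2,6], [3,4], [3,6], [3,7], [4,5], [4,6], [4,7], [5,6], [5,7], [6,7]
  2-simplices (12): [1,2,3], [1,2,5], [1,3,4], [1,4,6], [1,5,6], [2,3,6], [2,4,5], [2,4,6], [3,4,7], [3,6,7], [4,5,7], [5,6,7]

so the chain groups are C_0 ≅ Z^7, C_1 ≅ Z^18, C_2 ≅ Z^12.

The boundary map ∂_1: C_1 → C_0 sends each edge [p,q] (with p < q) to q − p.
As a 7×18 matrix over Z this has rank 6, with invariant factors (1,1,1,1,1,1).

Boundary ∂_2: C_2 → C_1 acts by ∂[p,q,r] = [q,r] − [p,r] + [p,q]. For instance
  ∂[2,3,6] = [3,6] − [2,6] + [2,3],
  ∂[3,6,7] = [6,7] − [3,7] + [3,6].
As a 18×12 matrix over Z this has rank 12, with invariant factors (1,1,1,1,1,1,1,1,1,1,1,2).

From H_k ≅ ker(∂_k) / im(∂_{k+1}) we obtain:

  H_0: rank C_0 − rank ∂_1 = 7 − 6 = 1, and the invariant factors of ∂_1 are all 1, so H_0 = Z.
  H_1: rank ker ∂_1 − rank ∂_2 = (18 − 6) − 12 = 0, and ∂_2 has invariant factor 2 > 1, so H_1 = Z/2.
  H_2: rank ker ∂_2 − rank ∂_3 = (12 − 12) − 0 = 0, and there is no ∂_3, so H_2 = 0.

As a check, the Euler characteristic is 7 − 18 + 12 = 1, which agrees with 1 − 0 + 0 = 1.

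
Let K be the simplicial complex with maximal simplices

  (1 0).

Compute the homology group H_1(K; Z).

H_1 ≅ 0.

Take the total order 0 < 1 on the vertex set. Then K (dimension 1) consists of the simplices:

  0-simplices (2): [0], [1]
  1-simplices (1): [0,1]

so the chain groups are C_0 ≅ Z^2, C_1 ≅ Z^1.

Boundary ∂_1: C_1 → C_0 is given by ∂[p,q] = [q] − [p]. For instance
  ∂[0,1] = [1] − [0].
The 2×1 boundary matrix has rank 1 and Smith normal form diag(1).

Computing H_k = (kernel of ∂_k) / (image of ∂_{k+1}):

  H_1: rank ker ∂_1 − rank ∂_2 = (1 − 1) − 0 = 0, and there is no ∂_2, so H_1 ≅ 0.

(K is a triangulation of the 1-simplex.)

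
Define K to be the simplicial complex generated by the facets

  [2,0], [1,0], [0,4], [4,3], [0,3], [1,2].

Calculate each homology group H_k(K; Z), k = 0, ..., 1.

H_0 = Z,  H_1 = Z^2.

We work with the vertex ordering 0 < 1 < 2 < 3 < 4. The simplices of K, each written with vertices in increasing order, are:

  0-simplices (5): [0], [1], [2], [3], [4]
  1-simplices (6): [0,1], [0,2], [0,3], [0,4], [1,2], [3,4]

so the chain groups are C_0 ≅ Z^5, C_1 ≅ Z^6.

∂_1: C_1 → C_0 sends each edge [p,q] (with p < q) to q − p. For instance
  ∂[0,2] = [2] − [0].
The 5×6 boundary matrix has rank 4 and Smith normal form diag(1,1,1,1).

Computing H_k = (kernel of ∂_k) / (image of ∂_{k+1}):

  H_0: rank C_0 − rank ∂_1 = 5 − 4 = 1, and the invariant factors of ∂_1 are all 1, so H_0 ≅ Z.
  H_1: rank ker ∂_1 − rank ∂_2 = (6 − 4) − 0 = 2, and there is no ∂_2, so H_1 ≅ Z^2.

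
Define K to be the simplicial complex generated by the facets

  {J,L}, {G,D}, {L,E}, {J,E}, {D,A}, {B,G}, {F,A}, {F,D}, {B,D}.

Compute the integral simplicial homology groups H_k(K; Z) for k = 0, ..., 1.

Take the total order A < B < D < E < F < G < J < L on the vertex set. Then K (dimension 1) consists of the simplices:

  0-simplices (8): A, B, D, E, F, G, J, L
  1-simplices (9): AD, AF, BD, BG, DF, DG, EJ, EL, JL

so the chain groups are C_0 ≅ Z^8, C_1 ≅ Z^9.

∂_1: C_1 → C_0 maps an edge to its endpoints' difference, ∂[p,q] = q − p. For instance
  ∂DF = F − D.
The 8×9 boundary matrix has rank 6 and Smith normal form diag(1,1,1,1,1,1).

Computing H_k = (kernel of ∂_k) / (image of ∂_{k+1}):

  H_0: rank C_0 − rank ∂_1 = 8 − 6 = 2, and the invariant factors of ∂_1 are all 1, so H_0 ≅ Z^2.
  H_1: rank ker ∂_1 − rank ∂_2 = (9 − 6) − 0 = 3, and there is no ∂_2, so H_1 ≅ Z^3.

As a check, the Euler characteristic is 8 − 9 = -1, which agrees with 2 − 3 = -1.
(K is a triangulation of the disjoint union of the circle S^1 and a wedge of 2 circles.)

H_0 ≅ Z^2,  H_1 ≅ Z^3.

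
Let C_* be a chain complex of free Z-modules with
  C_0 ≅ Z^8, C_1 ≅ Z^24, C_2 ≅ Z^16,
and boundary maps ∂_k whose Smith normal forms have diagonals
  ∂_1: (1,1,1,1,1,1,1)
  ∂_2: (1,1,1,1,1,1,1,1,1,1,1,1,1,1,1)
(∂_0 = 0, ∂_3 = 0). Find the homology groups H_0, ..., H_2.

H_0: b_0 = 8 − 0 − 7 = 1; torsion from ∂_1 factors > 1: none. So H_0 ≅ Z.
H_1: b_1 = 24 − 7 − 15 = 2; torsion from ∂_2 factors > 1: none. So H_1 ≅ Z^2.
H_2: b_2 = 16 − 15 − 0 = 1; torsion from ∂_3 factors > 1: none. So H_2 ≅ Z.

H_0 ≅ Z,  H_1 ≅ Z^2,  H_2 ≅ Z.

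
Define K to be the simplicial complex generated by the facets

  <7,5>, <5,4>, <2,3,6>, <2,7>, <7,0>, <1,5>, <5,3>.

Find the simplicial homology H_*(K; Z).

H_0 ≅ Z,  H_1 ≅ Z,  H_2 = 0.

K has 8 vertices, 9 edges, 1 triangle.
rank ∂_0 = 0, rank ∂_1 = 7 ⇒ b_0 = 8 − 0 − 7 = 1; all invariant factors of ∂_1 are 1 so no torsion. So H_0 = Z.
rank ∂_1 = 7, rank ∂_2 = 1 ⇒ b_1 = 9 − 7 − 1 = 1; all invariant factors of ∂_2 are 1 so no torsion. So H_1 = Z.
rank ∂_2 = 1, rank ∂_3 = 0 ⇒ b_2 = 1 − 1 − 0 = 0. So H_2 = 0.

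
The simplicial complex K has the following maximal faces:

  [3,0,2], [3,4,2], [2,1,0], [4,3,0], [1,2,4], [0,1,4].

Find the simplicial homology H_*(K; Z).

H_0 ≅ Z,  H_1 = 0,  H_2 ≅ Z.

Take the total order 0 < 1 < 2 < 3 < 4 on the vertex set. Then K (dimension 2) consists of the simplices:

  0-simplices (5): [0], [1], [2], [3], [4]
  1-simplices (9): [0,1], [0,2], [0,3], [0,4], [1,2], [1,4], [2,3], [2,4], [3,4]
  2-simplices (6): [0,1,2], [0,1,4], [0,2,3], [0,3,4], [1,2,4], [2,3,4]

giving chain groups C_0 ≅ Z^5, C_1 ≅ Z^9, C_2 ≅ Z^6.

∂_1: C_1 → C_0 is given by ∂[p,q] = [q] − [p]. For instance
  ∂[0,3] = [3] − [0].
The resulting 5×9 matrix has rank 4, and its Smith normal form has invariant factors (1,1,1,1).

The boundary map ∂_2: C_2 → C_1 sends each 2-simplex [p,q,r] to [q,r] − [p,r] + [p,q]. For instance
  ∂[1,2,4] = [2,4] − [1,4] + [1,2],
  ∂[0,2,3] = [2,3] − [0,3] + [0,2].
The resulting 9×6 matrix has rank 5, and its Smith normal form has invariant factors (1,1,1,1,1).

From H_k ≅ ker(∂_k) / im(∂_{k+1}) we obtain:

  H_0: rank C_0 − rank ∂_1 = 5 − 4 = 1, and the invariant factors of ∂_1 are all 1, so H_0 = Z.
  H_1: rank ker ∂_1 − rank ∂_2 = (9 − 4) − 5 = 0, and the invariant factors of ∂_2 are all 1, so H_1 = 0.
  H_2: rank ker ∂_2 − rank ∂_3 = (6 − 5) − 0 = 1, and there is no ∂_3, so H_2 = Z.

As a check, the Euler characteristic is 5 − 9 + 6 = 2, which agrees with 1 − 0 + 1 = 2.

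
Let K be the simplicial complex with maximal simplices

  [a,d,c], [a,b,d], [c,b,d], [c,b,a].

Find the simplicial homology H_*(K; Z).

We work with the vertex ordering a < b < c < d. The simplices of K, each written with vertices in increasing order, are:

  0-simplices (4): a, b, c, d
  1-simplices (6): ab, ac, ad, bc, bd, cd
  2-simplices (4): abc, abd, acd, bcd

so the chain groups are C_0 ≅ Z^4, C_1 ≅ Z^6, C_2 ≅ Z^4.

∂_1: C_1 → C_0 maps an edge to its endpoints' difference, ∂[p,q] = q − p.
The 4×6 boundary matrix has rank 3 and Smith normal form diag(1,1,1).

Boundary ∂_2: C_2 → C_1 sends each 2-simplex [p,q,r] to [q,r] − [p,r] + [p,q]. For instance
  ∂acd = cd − ad + ac,
  ∂abc = bc − ac + ab.
The resulting 6×4 matrix has rank 3, and its Smith normal form has invariant factors (1,1,1).

From H_k ≅ ker(∂_k) / im(∂_{k+1}) we obtain:

  H_0: rank C_0 − rank ∂_1 = 4 − 3 = 1, and the invariant factors of ∂_1 are all 1, so H_0 = Z.
  H_1: rank ker ∂_1 − rank ∂_2 = (6 − 3) − 3 = 0, and the invariant factors of ∂_2 are all 1, so H_1 = 0.
  H_2: rank ker ∂_2 − rank ∂_3 = (4 − 3) − 0 = 1, and there is no ∂_3, so H_2 = Z.

(K is a triangulation of the 2-sphere S^2.)

H_0 = Z,  H_1 = 0,  H_2 = Z.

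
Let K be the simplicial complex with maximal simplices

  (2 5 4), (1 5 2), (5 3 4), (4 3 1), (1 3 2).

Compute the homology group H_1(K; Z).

H_1 = Z.

Fix the vertex order 1 < 2 < 3 < 4 < 5 and write every simplex with vertices in increasing order. Then dim K = 2 and the simplices of K are:

  0-simplices (5): [1], [2], [3], [4], [5]
  1-simplices (10): [1,2], [1,3], [1,4], [1,5], [2,3], [2,4], [2,5], [3,4], [3,5], [4,5]
  2-simplices (5): [1,2,3], [1,2,5], [1,3,4], [2,4,5], [3,4,5]

so the chain groups are C_0 ≅ Z^5, C_1 ≅ Z^10, C_2 ≅ Z^5.

∂_1: C_1 → C_0 maps an edge to its endpoints' difference, ∂[p,q] = q − p. For instance
  ∂[4,5] = [5] − [4].
As a 5×10 matrix over Z this has rank 4, with invariant factors (1,1,1,1).

Boundary ∂_2: C_2 → C_1 sends each 2-simplex [p,q,r] to [q,r] − [p,r] + [p,q]. For instance
  ∂[1,2,5] = [2,5] − [1,5] + [1,2],
  ∂[1,3,4] = [3,4] − [1,4] + [1,3].
The resulting 10×5 matrix has rank 5, and its Smith normal form has invariant factors (1,1,1,1,1).

From H_k ≅ ker(∂_k) / im(∂_{k+1}) we obtain:

  H_1: rank ker ∂_1 − rank ∂_2 = (10 − 4) − 5 = 1, and the invariant factors of ∂_2 are all 1, so H_1 = Z.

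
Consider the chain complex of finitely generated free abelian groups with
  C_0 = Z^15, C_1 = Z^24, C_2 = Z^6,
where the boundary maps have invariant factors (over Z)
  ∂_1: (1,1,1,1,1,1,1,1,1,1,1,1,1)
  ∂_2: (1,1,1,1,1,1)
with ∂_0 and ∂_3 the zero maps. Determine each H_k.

H_0: b_0 = 15 − 0 − 13 = 2; torsion from ∂_1 factors > 1: none. So H_0 = Z^2.
H_1: b_1 = 24 − 13 − 6 = 5; torsion from ∂_2 factors > 1: none. So H_1 = Z^5.
H_2: b_2 = 6 − 6 − 0 = 0; torsion from ∂_3 factors > 1: none. So H_2 = 0.

H_0 = Z^2,  H_1 = Z^5,  H_2 = 0.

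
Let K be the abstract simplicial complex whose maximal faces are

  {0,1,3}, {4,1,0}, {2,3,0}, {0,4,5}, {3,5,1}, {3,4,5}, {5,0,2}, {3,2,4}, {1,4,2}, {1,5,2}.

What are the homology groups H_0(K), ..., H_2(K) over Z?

H_0 ≅ Z,  H_1 ≅ Z/2,  H_2 = 0.

We work with the vertex ordering 0 < 1 < 2 < 3 < 4 < 5. The simplices of K, each written with vertices in increasing order, are:

  0-simplices (6): [0], [1], [2], [3], [4], [5]
  1-simplices (15): [0,1], [0,2], [0,3], [0,4], [0,5], [1,2], [1,3], [1,4], [1,5], [2,3], [2,4], [2,5], [3,4], [3,5], [4,5]
  2-simplices (10): [0,1,3], [0,1,4], [0,2,3], [0,2,5], [0,4,5], [1,2,4], [1,2,5], [1,3,5], [2,3,4], [3,4,5]

giving chain groups C_0 ≅ Z^6, C_1 ≅ Z^15, C_2 ≅ Z^10.

The boundary map ∂_1: C_1 → C_0 sends each edge [p,q] (with p < q) to q − p. For instance
  ∂[3,4] = [4] − [3].
This gives a 6×15 integer matrix of rank 5; reducing to Smith normal form yields diagonal entries (1,1,1,1,1).

∂_2: C_2 → C_1 acts by ∂[p,q,r] = [q,r] − [p,r] + [p,q]. For instance
  ∂[0,2,5] = [2,5] − [0,5] + [0,2],
  ∂[0,1,4] = [1,4] − [0,4] + [0,1].
As a 15×10 matrix over Z this has rank 10, with invariant factors (1,1,1,1,1,1,1,1,1,2).

Reading off H_k = ker ∂_k / im ∂_{k+1}:

  H_0: rank C_0 − rank ∂_1 = 6 − 5 = 1, and the invariant factors of ∂_1 are all 1, so H_0 = Z.
  H_1: rank ker ∂_1 − rank ∂_2 = (15 − 5) − 10 = 0, and ∂_2 has invariant factor 2 > 1, so H_1 = Z/2.
  H_2: rank ker ∂_2 − rank ∂_3 = (10 − 10) − 0 = 0, and there is no ∂_3, so H_2 = 0.

As a check, the Euler characteristic is 6 − 15 + 10 = 1, which agrees with 1 − 0 + 0 = 1.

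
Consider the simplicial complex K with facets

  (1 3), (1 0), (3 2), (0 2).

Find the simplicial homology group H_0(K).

H_0 = Z.

Fix the vertex order 0 < 1 < 2 < 3 and write every simplex with vertices in increasing order. Then dim K = 1 and the simplices of K are:

  0-simplices (4): [0], [1], [2], [3]
  1-simplices (4): [0,1], [0,2], [1,3], [2,3]

so the chain groups are C_0 ≅ Z^4, C_1 ≅ Z^4.

∂_1: C_1 → C_0 maps an edge to its endpoints' difference, ∂[p,q] = q − p.
The 4×4 boundary matrix has rank 3 and Smith normal form diag(1,1,1).

Now H_k = ker ∂_k / im ∂_{k+1}, so:

  H_0: rank C_0 − rank ∂_1 = 4 − 3 = 1, and the invariant factors of ∂_1 are all 1, so H_0 = Z.

(K is a triangulation of the circle S^1.)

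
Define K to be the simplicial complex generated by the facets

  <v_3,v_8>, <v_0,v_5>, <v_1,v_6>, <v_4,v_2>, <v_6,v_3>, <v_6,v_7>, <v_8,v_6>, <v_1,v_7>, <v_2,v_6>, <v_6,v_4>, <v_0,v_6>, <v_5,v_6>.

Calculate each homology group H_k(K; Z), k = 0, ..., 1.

Order the vertices as v_0 < v_1 < v_2 < v_3 < v_4 < v_5 < v_6 < v_7 < v_8. Listing each simplex with vertices in this order, K has dimension 1 with simplices:

  0-simplices (9): [v_0], [v_1], [v_2], [v_3], [v_4], [v_5], [v_6], [v_7], [v_8]
  1-simplices (12): [v_0,v_5], [v_0,v_6], [v_1,v_6], [v_1,v_7], [v_2,v_4], [v_2,v_6], [v_3,v_6], [v_3,v_8], [v_4,v_6], [v_5,v_6], [v_6,v_7], [v_6,v_8]

Hence C_0 ≅ Z^9, C_1 ≅ Z^12.

∂_1: C_1 → C_0 is given by ∂[p,q] = [q] − [p].
The resulting 9×12 matrix has rank 8, and its Smith normal form has invariant factors (1,1,1,1,1,1,1,1).

Now H_k = ker ∂_k / im ∂_{k+1}, so:

  H_0: rank C_0 − rank ∂_1 = 9 − 8 = 1, and the invariant factors of ∂_1 are all 1, so H_0 = Z.
  H_1: rank ker ∂_1 − rank ∂_2 = (12 − 8) − 0 = 4, and there is no ∂_2, so H_1 = Z^4.

As a check, the Euler characteristic is 9 − 12 = -3, which agrees with 1 − 4 = -3.
(K is a triangulation of a wedge of 4 circles.)

H_0 ≅ Z,  H_1 ≅ Z^4.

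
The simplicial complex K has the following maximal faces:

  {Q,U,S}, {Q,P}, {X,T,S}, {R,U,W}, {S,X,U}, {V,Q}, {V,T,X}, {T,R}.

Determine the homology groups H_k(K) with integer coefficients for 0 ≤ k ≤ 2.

H_0 ≅ Z,  H_1 ≅ Z^2,  H_2 = 0.

We work with the vertex ordering P < Q < R < S < T < U < V < W < X. The simplices of K, each written with vertices in increasing order, are:

  0-simplices (9): P, Q, R, S, T, U, V, W, X
  1-simplices (15): PQ, QS, QU, QV, RT, RU, RW, ST, SU, SX, TV, TX, UW, UX, VX
  2-simplices (5): QSU, RUW, STX, SUX, TVX

Hence C_0 ≅ Z^9, C_1 ≅ Z^15, C_2 ≅ Z^5.

∂_1: C_1 → C_0 is given by ∂[p,q] = [q] − [p]. For instance
  ∂UX = X − U.
This gives a 9×15 integer matrix of rank 8; reducing to Smith normal form yields diagonal entries (1,1,1,1,1,1,1,1).

∂_2: C_2 → C_1 sends each 2-simplex [p,q,r] to [q,r] − [p,r] + [p,q]. For instance
  ∂SUX = UX − SX + SU,
  ∂STX = TX − SX + ST.
The resulting 15×5 matrix has rank 5, and its Smith normal form has invariant factors (1,1,1,1,1).

Reading off H_k = ker ∂_k / im ∂_{k+1}:

  H_0: rank C_0 − rank ∂_1 = 9 − 8 = 1, and the invariant factors of ∂_1 are all 1, so H_0 ≅ Z.
  H_1: rank ker ∂_1 − rank ∂_2 = (15 − 8) − 5 = 2, and the invariant factors of ∂_2 are all 1, so H_1 ≅ Z^2.
  H_2: rank ker ∂_2 − rank ∂_3 = (5 − 5) − 0 = 0, and there is no ∂_3, so H_2 ≅ 0.

As a check, the Euler characteristic is 9 − 15 + 5 = -1, which agrees with 1 − 2 + 0 = -1.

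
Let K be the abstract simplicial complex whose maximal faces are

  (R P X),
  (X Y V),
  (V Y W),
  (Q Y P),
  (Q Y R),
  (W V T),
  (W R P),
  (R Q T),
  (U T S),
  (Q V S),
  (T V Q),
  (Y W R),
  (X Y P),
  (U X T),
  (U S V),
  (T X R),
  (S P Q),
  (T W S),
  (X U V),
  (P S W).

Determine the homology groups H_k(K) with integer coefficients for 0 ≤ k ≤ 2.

H_0 ≅ Z,  H_1 ≅ Z ⊕ Z/2,  H_2 = 0.

Order the vertices as P < Q < R < S < T < U < V < W < X < Y. Listing each simplex with vertices in this order, K has dimension 2 with simplices:

  0-simplices (10): P, Q, R, S, T, U, V, W, X, Y
  1-simplices (30): PQ, PR, PS, PW, PX, PY, QR, QS, QT, QV, QY, RT, RW, RX, RY, ST, SU, SV, SW, TU, TV, TW, TX, UV, UX, VW, VX, VY, WY, XY
  2-simplices (20): PQS, PQY, PRW, PRX, PSW, PXY, QRT, QRY, QSV, QTV, RTX, RWY, STU, STW, SUV, TUX, TVW, UVX, VWY, VXY

giving chain groups C_0 ≅ Z^10, C_1 ≅ Z^30, C_2 ≅ Z^20.

The boundary map ∂_1: C_1 → C_0 maps an edge to its endpoints' difference, ∂[p,q] = q − p. For instance
  ∂PW = W − P.
The 10×30 boundary matrix has rank 9 and Smith normal form diag(1,1,1,1,1,1,1,1,1).

The boundary map ∂_2: C_2 → C_1 acts by ∂[p,q,r] = [q,r] − [p,r] + [p,q]. For instance
  ∂STU = TU − SU + ST,
  ∂SUV = UV − SV + SU.
The 30×20 boundary matrix has rank 20 and Smith normal form diag(1,1,1,1,1,1,1,1,1,1,1,1,1,1,1,1,1,1,1,2).

Computing H_k = (kernel of ∂_k) / (image of ∂_{k+1}):

  H_0: rank C_0 − rank ∂_1 = 10 − 9 = 1, and the invariant factors of ∂_1 are all 1, so H_0 ≅ Z.
  H_1: rank ker ∂_1 − rank ∂_2 = (30 − 9) − 20 = 1, and ∂_2 has invariant factor 2 > 1, so H_1 ≅ Z ⊕ Z/2.
  H_2: rank ker ∂_2 − rank ∂_3 = (20 − 20) − 0 = 0, and there is no ∂_3, so H_2 ≅ 0.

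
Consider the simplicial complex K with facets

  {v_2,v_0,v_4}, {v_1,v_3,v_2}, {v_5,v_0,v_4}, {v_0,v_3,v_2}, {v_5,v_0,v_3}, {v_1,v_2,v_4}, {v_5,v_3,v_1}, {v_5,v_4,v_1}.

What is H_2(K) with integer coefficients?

H_2 = Z.

We work with the vertex ordering v_0 < v_1 < v_2 < v_3 < v_4 < v_5. The simplices of K, each written with vertices in increasing order, are:

  0-simplices (6): [v_0], [v_1], [v_2], [v_3], [v_4], [v_5]
  1-simplices (12): [v_0,v_2], [v_0,v_3], [v_0,v_4], [v_0,v_5], [v_1,v_2], [v_1,v_3], [v_1,v_4], [v_1,v_5], [v_2,v_3], [v_2,v_4], [v_3,v_5], [v_4,v_5]
  2-simplices (8): [v_0,v_2,v_3], [v_0,v_2,v_4], [v_0,v_3,v_5], [v_0,v_4,v_5], [v_1,v_2,v_3], [v_1,v_2,v_4], [v_1,v_3,v_5], [v_1,v_4,v_5]

Hence C_0 ≅ Z^6, C_1 ≅ Z^12, C_2 ≅ Z^8.

Boundary ∂_1: C_1 → C_0 sends each edge [p,q] (with p < q) to q − p. For instance
  ∂[v_2,v_4] = [v_4] − [v_2].
This gives a 6×12 integer matrix of rank 5; reducing to Smith normal form yields diagonal entries (1,1,1,1,1).

The boundary map ∂_2: C_2 → C_1 maps a triangle to the signed sum of its edges. For instance
  ∂[v_1,v_2,v_4] = [v_2,v_4] − [v_1,v_4] + [v_1,v_2],
  ∂[v_0,v_3,v_5] = [v_3,v_5] − [v_0,v_5] + [v_0,v_3].
This gives a 12×8 integer matrix of rank 7; reducing to Smith normal form yields diagonal entries (1,1,1,1,1,1,1).

Reading off H_k = ker ∂_k / im ∂_{k+1}:

  H_2: rank ker ∂_2 − rank ∂_3 = (8 − 7) − 0 = 1, and there is no ∂_3, so H_2 = Z.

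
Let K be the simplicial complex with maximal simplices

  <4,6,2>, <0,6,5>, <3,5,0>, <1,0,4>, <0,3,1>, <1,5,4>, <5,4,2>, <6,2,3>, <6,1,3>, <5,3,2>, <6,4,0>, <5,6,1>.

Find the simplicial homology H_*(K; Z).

Take the total order 0 < 1 < 2 < 3 < 4 < 5 < 6 on the vertex set. Then K (dimension 2) consists of the simplices:

  0-simplices (7): [0], [1], [2], [3], [4], [5], [6]
  1-simplices (18): [0,1], [0,3], [0,4], [0,5], [0,6], [1,3], [1,4], [1,5], [1,6], [2,3], [2,4], [2,5], [2,6], [3,5], [3,6], [4,5], [4,6], [5,6]
  2-simplices (12): [0,1,3], [0,1,4], [0,3,5], [0,4,6], [0,5,6], [1,3,6], [1,4,5], [1,5,6], [2,3,5], [2,3,6], [2,4,5], [2,4,6]

giving chain groups C_0 ≅ Z^7, C_1 ≅ Z^18, C_2 ≅ Z^12.

The boundary map ∂_1: C_1 → C_0 is given by ∂[p,q] = [q] − [p]. For instance
  ∂[1,4] = [4] − [1].
The 7×18 boundary matrix has rank 6 and Smith normal form diag(1,1,1,1,1,1).

Boundary ∂_2: C_2 → C_1 maps a triangle to the signed sum of its edges. For instance
  ∂[0,4,6] = [4,6] − [0,6] + [0,4],
  ∂[2,4,5] = [4,5] − [2,5] + [2,4].
As a 18×12 matrix over Z this has rank 12, with invariant factors (1,1,1,1,1,1,1,1,1,1,1,2).

Now H_k = ker ∂_k / im ∂_{k+1}, so:

  H_0: rank C_0 − rank ∂_1 = 7 − 6 = 1, and the invariant factors of ∂_1 are all 1, so H_0 ≅ Z.
  H_1: rank ker ∂_1 − rank ∂_2 = (18 − 6) − 12 = 0, and ∂_2 has invariant factor 2 > 1, so H_1 ≅ Z/2.
  H_2: rank ker ∂_2 − rank ∂_3 = (12 − 12) − 0 = 0, and there is no ∂_3, so H_2 ≅ 0.

(K is a triangulation of the real projective plane RP^2.)

H_0 ≅ Z,  H_1 ≅ Z/2,  H_2 = 0.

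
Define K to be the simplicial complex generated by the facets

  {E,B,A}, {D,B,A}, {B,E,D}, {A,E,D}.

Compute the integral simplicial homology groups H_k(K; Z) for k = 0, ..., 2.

Order the vertices as A < B < D < E. Listing each simplex with vertices in this order, K has dimension 2 with simplices:

  0-simplices (4): A, B, D, E
  1-simplices (6): AB, AD, AE, BD, BE, DE
  2-simplices (4): ABD, ABE, ADE, BDE

giving chain groups C_0 ≅ Z^4, C_1 ≅ Z^6, C_2 ≅ Z^4.

Boundary ∂_1: C_1 → C_0 sends each edge [p,q] (with p < q) to q − p.
The 4×6 boundary matrix has rank 3 and Smith normal form diag(1,1,1).

Boundary ∂_2: C_2 → C_1 maps a triangle to the signed sum of its edges. For instance
  ∂BDE = DE − BE + BD,
  ∂ABD = BD − AD + AB.
As a 6×4 matrix over Z this has rank 3, with invariant factors (1,1,1).

Reading off H_k = ker ∂_k / im ∂_{k+1}:

  H_0: rank C_0 − rank ∂_1 = 4 − 3 = 1, and the invariant factors of ∂_1 are all 1, so H_0 ≅ Z.
  H_1: rank ker ∂_1 − rank ∂_2 = (6 − 3) − 3 = 0, and the invariant factors of ∂_2 are all 1, so H_1 ≅ 0.
  H_2: rank ker ∂_2 − rank ∂_3 = (4 − 3) − 0 = 1, and there is no ∂_3, so H_2 ≅ Z.

H_0 = Z,  H_1 = 0,  H_2 = Z.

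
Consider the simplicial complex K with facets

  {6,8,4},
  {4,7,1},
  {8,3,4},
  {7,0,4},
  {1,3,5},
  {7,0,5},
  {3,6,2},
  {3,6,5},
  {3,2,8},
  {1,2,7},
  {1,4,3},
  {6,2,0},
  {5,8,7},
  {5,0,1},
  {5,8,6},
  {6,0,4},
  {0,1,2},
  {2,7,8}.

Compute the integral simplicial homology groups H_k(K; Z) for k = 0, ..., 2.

H_0 ≅ Z,  H_1 ≅ Z ⊕ Z/2,  H_2 = 0.

We work with the vertex ordering 0 < 1 < 2 < 3 < 4 < 5 < 6 < 7 < 8. The simplices of K, each written with vertices in increasing order, are:

  0-simplices (9): [0], [1], [2], [3], [4], [5], [6], [7], [8]
  1-simplices (27): (27 of them)
  2-simplices (18): [0,1,2], [0,1,5], [0,2,6], [0,4,6], [0,4,7], [0,5,7], [1,2,7], [1,3,4], [1,3,5], [1,4,7], [2,3,6], [2,3,8], [2,7,8], [3,4,8], [3,5,6], [4,6,8], [5,6,8], [5,7,8]

so the chain groups are C_0 ≅ Z^9, C_1 ≅ Z^27, C_2 ≅ Z^18.

Boundary ∂_1: C_1 → C_0 sends each edge [p,q] (with p < q) to q − p. For instance
  ∂[0,5] = [5] − [0].
The resulting 9×27 matrix has rank 8, and its Smith normal form has invariant factors (1,1,1,1,1,1,1,1).

Boundary ∂_2: C_2 → C_1 sends each 2-simplex [p,q,r] to [q,r] − [p,r] + [p,q]. For instance
  ∂[4,6,8] = [6,8] − [4,8] + [4,6],
  ∂[3,5,6] = [5,6] − [3,6] + [3,5].
This gives a 27×18 integer matrix of rank 18; reducing to Smith normal form yields diagonal entries (1,1,1,1,1,1,1,1,1,1,1,1,1,1,1,1,1,2).

Reading off H_k = ker ∂_k / im ∂_{k+1}:

  H_0: rank C_0 − rank ∂_1 = 9 − 8 = 1, and the invariant factors of ∂_1 are all 1, so H_0 ≅ Z.
  H_1: rank ker ∂_1 − rank ∂_2 = (27 − 8) − 18 = 1, and ∂_2 has invariant factor 2 > 1, so H_1 ≅ Z ⊕ Z/2.
  H_2: rank ker ∂_2 − rank ∂_3 = (18 − 18) − 0 = 0, and there is no ∂_3, so H_2 ≅ 0.

(K is a triangulation of the Klein bottle.)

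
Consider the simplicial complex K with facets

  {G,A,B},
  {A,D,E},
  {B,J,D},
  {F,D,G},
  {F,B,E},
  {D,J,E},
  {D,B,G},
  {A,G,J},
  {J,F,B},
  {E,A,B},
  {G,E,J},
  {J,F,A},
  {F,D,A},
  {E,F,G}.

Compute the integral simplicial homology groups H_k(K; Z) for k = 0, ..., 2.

Take the total order A < B < D < E < F < G < J on the vertex set. Then K (dimension 2) consists of the simplices:

  0-simplices (7): A, B, D, E, F, G, J
  1-simplices (21): AB, AD, AE, AF, AG, AJ, BD, BE, BF, BG, BJ, DE, DF, DG, DJ, EF, EG, EJ, FG, FJ, GJ
  2-simplices (14): ABE, ABG, ADE, ADF, AFJ, AGJ, BDG, BDJ, BEF, BFJ, DEJ, DFG, EFG, EGJ

giving chain groups C_0 ≅ Z^7, C_1 ≅ Z^21, C_2 ≅ Z^14.

∂_1: C_1 → C_0 is given by ∂[p,q] = [q] − [p]. For instance
  ∂EJ = J − E.
The 7×21 boundary matrix has rank 6 and Smith normal form diag(1,1,1,1,1,1).

Boundary ∂_2: C_2 → C_1 acts by ∂[p,q,r] = [q,r] − [p,r] + [p,q]. For instance
  ∂BDJ = DJ − BJ + BD,
  ∂DFG = FG − DG + DF.
As a 21×14 matrix over Z this has rank 13, with invariant factors (1,1,1,1,1,1,1,1,1,1,1,1,1).

Reading off H_k = ker ∂_k / im ∂_{k+1}:

  H_0: rank C_0 − rank ∂_1 = 7 − 6 = 1, and the invariant factors of ∂_1 are all 1, so H_0 = Z.
  H_1: rank ker ∂_1 − rank ∂_2 = (21 − 6) − 13 = 2, and the invariant factors of ∂_2 are all 1, so H_1 = Z^2.
  H_2: rank ker ∂_2 − rank ∂_3 = (14 − 13) − 0 = 1, and there is no ∂_3, so H_2 = Z.

H_0 = Z,  H_1 = Z^2,  H_2 = Z.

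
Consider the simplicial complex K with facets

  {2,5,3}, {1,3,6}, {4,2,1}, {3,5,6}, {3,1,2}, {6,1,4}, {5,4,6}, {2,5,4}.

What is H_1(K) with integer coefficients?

Fix the vertex order 1 < 2 < 3 < 4 < 5 < 6 and write every simplex with vertices in increasing order. Then dim K = 2 and the simplices of K are:

  0-simplices (6): [1], [2], [3], [4], [5], [6]
  1-simplices (12): [1,2], [1,3], [1,4], [1,6], [2,3], [2,4], [2,5], [3,5], [3,6], [4,5], [4,6], [5,6]
  2-simplices (8): [1,2,3], [1,2,4], [1,3,6], [1,4,6], [2,3,5], [2,4,5], [3,5,6], [4,5,6]

giving chain groups C_0 ≅ Z^6, C_1 ≅ Z^12, C_2 ≅ Z^8.

∂_1: C_1 → C_0 sends each edge [p,q] (with p < q) to q − p. For instance
  ∂[3,5] = [5] − [3].
This gives a 6×12 integer matrix of rank 5; reducing to Smith normal form yields diagonal entries (1,1,1,1,1).

∂_2: C_2 → C_1 maps a triangle to the signed sum of its edges. For instance
  ∂[3,5,6] = [5,6] − [3,6] + [3,5],
  ∂[1,4,6] = [4,6] − [1,6] + [1,4].
As a 12×8 matrix over Z this has rank 7, with invariant factors (1,1,1,1,1,1,1).

Now H_k = ker ∂_k / im ∂_{k+1}, so:

  H_1: rank ker ∂_1 − rank ∂_2 = (12 − 5) − 7 = 0, and the invariant factors of ∂_2 are all 1, so H_1 = 0.

(K is a triangulation of the 2-sphere S^2.)

H_1 ≅ 0.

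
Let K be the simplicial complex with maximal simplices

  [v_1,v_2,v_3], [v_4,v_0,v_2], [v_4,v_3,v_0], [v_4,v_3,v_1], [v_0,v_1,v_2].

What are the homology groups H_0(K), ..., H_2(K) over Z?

H_0 = Z,  H_1 = Z,  H_2 = 0.

Take the total order v_0 < v_1 < v_2 < v_3 < v_4 on the vertex set. Then K (dimension 2) consists of the simplices:

  0-simplices (5): [v_0], [v_1], [v_2], [v_3], [v_4]
  1-simplices (10): [v_0,v_1], [v_0,v_2], [v_0,v_3], [v_0,v_4], [v_1,v_2], [v_1,v_3], [v_1,v_4], [v_2,v_3], [v_2,v_4], [v_3,v_4]
  2-simplices (5): [v_0,v_1,v_2], [v_0,v_2,v_4], [v_0,v_3,v_4], [v_1,v_2,v_3], [v_1,v_3,v_4]

giving chain groups C_0 ≅ Z^5, C_1 ≅ Z^10, C_2 ≅ Z^5.

The boundary map ∂_1: C_1 → C_0 is given by ∂[p,q] = [q] − [p].
The resulting 5×10 matrix has rank 4, and its Smith normal form has invariant factors (1,1,1,1).

The boundary map ∂_2: C_2 → C_1 sends each 2-simplex [p,q,r] to [q,r] − [p,r] + [p,q]. For instance
  ∂[v_1,v_2,v_3] = [v_2,v_3] − [v_1,v_3] + [v_1,v_2],
  ∂[v_1,v_3,v_4] = [v_3,v_4] − [v_1,v_4] + [v_1,v_3].
The resulting 10×5 matrix has rank 5, and its Smith normal form has invariant factors (1,1,1,1,1).

Computing H_k = (kernel of ∂_k) / (image of ∂_{k+1}):

  H_0: rank C_0 − rank ∂_1 = 5 − 4 = 1, and the invariant factors of ∂_1 are all 1, so H_0 ≅ Z.
  H_1: rank ker ∂_1 − rank ∂_2 = (10 − 4) − 5 = 1, and the invariant factors of ∂_2 are all 1, so H_1 ≅ Z.
  H_2: rank ker ∂_2 − rank ∂_3 = (5 − 5) − 0 = 0, and there is no ∂_3, so H_2 ≅ 0.

(K is a triangulation of the Möbius band.)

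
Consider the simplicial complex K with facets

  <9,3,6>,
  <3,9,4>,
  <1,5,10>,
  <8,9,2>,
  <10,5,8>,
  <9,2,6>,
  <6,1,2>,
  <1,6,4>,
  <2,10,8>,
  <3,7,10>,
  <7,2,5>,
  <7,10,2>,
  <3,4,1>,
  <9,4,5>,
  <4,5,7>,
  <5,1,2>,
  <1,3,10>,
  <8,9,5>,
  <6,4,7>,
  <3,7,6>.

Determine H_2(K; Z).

K has 10 vertices, 30 edges, 20 triangles.
rank ∂_2 = 20, rank ∂_3 = 0 ⇒ b_2 = 20 − 20 − 0 = 0. So H_2 = 0.

H_2 ≅ 0.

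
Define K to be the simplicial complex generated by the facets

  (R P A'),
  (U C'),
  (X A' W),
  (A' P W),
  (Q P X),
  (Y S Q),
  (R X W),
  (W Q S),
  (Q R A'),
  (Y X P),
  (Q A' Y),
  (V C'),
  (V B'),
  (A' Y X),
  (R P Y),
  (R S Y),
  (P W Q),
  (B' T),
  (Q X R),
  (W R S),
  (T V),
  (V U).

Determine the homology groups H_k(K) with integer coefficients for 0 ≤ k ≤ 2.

Take the total order P < Q < R < S < T < U < V < W < X < Y < A' < B' < C' on the vertex set. Then K (dimension 2) consists of the simplices:

  0-simplices (13): [P], [Q], [R], [S], [T], [U], [V], [W], [X], [Y], [A'], [B'], [C']
  1-simplices (30): (30 of them)
  2-simplices (16): [P,Q,W], [P,Q,X], [P,R,Y], [P,R,A'], [P,W,A'], [P,X,Y], [Q,R,X], [Q,R,A'], [Q,S,W], [Q,S,Y], [Q,Y,A'], [R,S,W], [R,S,Y], [R,W,X], [W,X,A'], [X,Y,A']

so the chain groups are C_0 ≅ Z^13, C_1 ≅ Z^30, C_2 ≅ Z^16.

∂_1: C_1 → C_0 sends each edge [p,q] (with p < q) to q − p. For instance
  ∂[P,W] = [W] − [P].
The resulting 13×30 matrix has rank 11, and its Smith normal form has invariant factors (1,1,1,1,1,1,1,1,1,1,1).

The boundary map ∂_2: C_2 → C_1 acts by ∂[p,q,r] = [q,r] − [p,r] + [p,q]. For instance
  ∂[P,Q,X] = [Q,X] − [P,X] + [P,Q],
  ∂[X,Y,A'] = [Y,A'] − [X,A'] + [X,Y].
The 30×16 boundary matrix has rank 15 and Smith normal form diag(1,1,1,1,1,1,1,1,1,1,1,1,1,1,1).

Computing H_k = (kernel of ∂_k) / (image of ∂_{k+1}):

  H_0: rank C_0 − rank ∂_1 = 13 − 11 = 2, and the invariant factors of ∂_1 are all 1, so H_0 = Z^2.
  H_1: rank ker ∂_1 − rank ∂_2 = (30 − 11) − 15 = 4, and the invariant factors of ∂_2 are all 1, so H_1 = Z^4.
  H_2: rank ker ∂_2 − rank ∂_3 = (16 − 15) − 0 = 1, and there is no ∂_3, so H_2 = Z.

H_0 ≅ Z^2,  H_1 ≅ Z^4,  H_2 ≅ Z.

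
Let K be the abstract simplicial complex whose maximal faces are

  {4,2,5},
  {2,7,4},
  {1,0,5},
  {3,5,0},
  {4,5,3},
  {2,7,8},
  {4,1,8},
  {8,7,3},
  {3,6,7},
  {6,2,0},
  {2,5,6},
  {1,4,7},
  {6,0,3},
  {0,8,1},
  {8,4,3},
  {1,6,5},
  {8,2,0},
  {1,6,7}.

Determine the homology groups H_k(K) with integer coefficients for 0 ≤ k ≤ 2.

Fix the vertex order 0 < 1 < 2 < 3 < 4 < 5 < 6 < 7 < 8 and write every simplex with vertices in increasing order. Then dim K = 2 and the simplices of K are:

  0-simplices (9): [0], [1], [2], [3], [4], [5], [6], [7], [8]
  1-simplices (27): (27 of them)
  2-simplices (18): [0,1,5], [0,1,8], [0,2,6], [0,2,8], [0,3,5], [0,3,6], [1,4,7], [1,4,8], [1,5,6], [1,6,7], [2,4,5], [2,4,7], [2,5,6], [2,7,8], [3,4,5], [3,4,8], [3,6,7], [3,7,8]

Hence C_0 ≅ Z^9, C_1 ≅ Z^27, C_2 ≅ Z^18.

Boundary ∂_1: C_1 → C_0 is given by ∂[p,q] = [q] − [p].
The 9×27 boundary matrix has rank 8 and Smith normal form diag(1,1,1,1,1,1,1,1).

∂_2: C_2 → C_1 maps a triangle to the signed sum of its edges. For instance
  ∂[1,6,7] = [6,7] − [1,7] + [1,6],
  ∂[0,2,6] = [2,6] − [0,6] + [0,2].
This gives a 27×18 integer matrix of rank 18; reducing to Smith normal form yields diagonal entries (1,1,1,1,1,1,1,1,1,1,1,1,1,1,1,1,1,2).

Computing H_k = (kernel of ∂_k) / (image of ∂_{k+1}):

  H_0: rank C_0 − rank ∂_1 = 9 − 8 = 1, and the invariant factors of ∂_1 are all 1, so H_0 ≅ Z.
  H_1: rank ker ∂_1 − rank ∂_2 = (27 − 8) − 18 = 1, and ∂_2 has invariant factor 2 > 1, so H_1 ≅ Z ⊕ Z/2.
  H_2: rank ker ∂_2 − rank ∂_3 = (18 − 18) − 0 = 0, and there is no ∂_3, so H_2 ≅ 0.

H_0 ≅ Z,  H_1 ≅ Z ⊕ Z/2,  H_2 = 0.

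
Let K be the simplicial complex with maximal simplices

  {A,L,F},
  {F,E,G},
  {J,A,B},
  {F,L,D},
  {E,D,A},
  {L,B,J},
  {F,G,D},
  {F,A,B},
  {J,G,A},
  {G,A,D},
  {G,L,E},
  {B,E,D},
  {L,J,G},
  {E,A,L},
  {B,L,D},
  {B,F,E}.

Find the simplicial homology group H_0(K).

H_0 ≅ Z.

We work with the vertex ordering A < B < D < E < F < G < J < L. The simplices of K, each written with vertices in increasing order, are:

  0-simplices (8): A, B, D, E, F, G, J, L
  1-simplices (24): AB, AD, AE, AF, AG, AJ, AL, BD, BE, BF, BJ, BL, DE, DF, DG, DL, EF, EG, EL, FG, FL, GJ, GL, JL
  2-simplices (16): ABF, ABJ, ADE, ADG, AEL, AFL, AGJ, BDE, BDL, BEF, BJL, DFG, DFL, EFG, EGL, GJL

so the chain groups are C_0 ≅ Z^8, C_1 ≅ Z^24, C_2 ≅ Z^16.

The boundary map ∂_1: C_1 → C_0 is given by ∂[p,q] = [q] − [p]. For instance
  ∂BJ = J − B.
The resulting 8×24 matrix has rank 7, and its Smith normal form has invariant factors (1,1,1,1,1,1,1).

∂_2: C_2 → C_1 sends each 2-simplex [p,q,r] to [q,r] − [p,r] + [p,q]. For instance
  ∂GJL = JL − GL + GJ,
  ∂AFL = FL − AL + AF.
The resulting 24×16 matrix has rank 15, and its Smith normal form has invariant factors (1,1,1,1,1,1,1,1,1,1,1,1,1,1,1).

Now H_k = ker ∂_k / im ∂_{k+1}, so:

  H_0: rank C_0 − rank ∂_1 = 8 − 7 = 1, and the invariant factors of ∂_1 are all 1, so H_0 = Z.

(K is a triangulation of the torus T^2.)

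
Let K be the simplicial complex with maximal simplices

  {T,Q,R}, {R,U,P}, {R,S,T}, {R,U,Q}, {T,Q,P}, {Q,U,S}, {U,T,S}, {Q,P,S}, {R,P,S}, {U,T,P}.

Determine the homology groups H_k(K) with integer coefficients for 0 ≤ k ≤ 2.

Fix the vertex order P < Q < R < S < T < U and write every simplex with vertices in increasing order. Then dim K = 2 and the simplices of K are:

  0-simplices (6): P, Q, R, S, T, U
  1-simplices (15): PQ, PR, PS, PT, PU, QR, QS, QT, QU, RS, RT, RU, ST, SU, TU
  2-simplices (10): PQS, PQT, PRS, PRU, PTU, QRT, QRU, QSU, RST, STU

giving chain groups C_0 ≅ Z^6, C_1 ≅ Z^15, C_2 ≅ Z^10.

Boundary ∂_1: C_1 → C_0 is given by ∂[p,q] = [q] − [p]. For instance
  ∂PR = R − P.
This gives a 6×15 integer matrix of rank 5; reducing to Smith normal form yields diagonal entries (1,1,1,1,1).

The boundary map ∂_2: C_2 → C_1 sends each 2-simplex [p,q,r] to [q,r] − [p,r] + [p,q]. For instance
  ∂QRU = RU − QU + QR,
  ∂STU = TU − SU + ST.
The 15×10 boundary matrix has rank 10 and Smith normal form diag(1,1,1,1,1,1,1,1,1,2).

From H_k ≅ ker(∂_k) / im(∂_{k+1}) we obtain:

  H_0: rank C_0 − rank ∂_1 = 6 − 5 = 1, and the invariant factors of ∂_1 are all 1, so H_0 ≅ Z.
  H_1: rank ker ∂_1 − rank ∂_2 = (15 − 5) − 10 = 0, and ∂_2 has invariant factor 2 > 1, so H_1 ≅ Z/2.
  H_2: rank ker ∂_2 − rank ∂_3 = (10 − 10) − 0 = 0, and there is no ∂_3, so H_2 ≅ 0.

H_0 ≅ Z,  H_1 ≅ Z/2,  H_2 = 0.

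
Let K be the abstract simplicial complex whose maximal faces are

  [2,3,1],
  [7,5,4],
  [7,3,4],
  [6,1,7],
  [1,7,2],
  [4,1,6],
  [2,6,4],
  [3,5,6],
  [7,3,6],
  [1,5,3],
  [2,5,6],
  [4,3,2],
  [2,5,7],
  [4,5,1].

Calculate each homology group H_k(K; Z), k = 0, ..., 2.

Order the vertices as 1 < 2 < 3 < 4 < 5 < 6 < 7. Listing each simplex with vertices in this order, K has dimension 2 with simplices:

  0-simplices (7): [1], [2], [3], [4], [5], [6], [7]
  1-simplices (21): [1,2], [1,3], [1,4], [1,5], [1,6], [1,7], [2,3], [2,4], [2,5], [2,6], [2,7], [3,4], [3,5], [3,6], [3,7], [4,5], [4,6], [4,7], [5,6], [5,7], [6,7]
  2-simplices (14): [1,2,3], [1,2,7], [1,3,5], [1,4,5], [1,4,6], [1,6,7], [2,3,4], [2,4,6], [2,5,6], [2,5,7], [3,4,7], [3,5,6], [3,6,7], [4,5,7]

Hence C_0 ≅ Z^7, C_1 ≅ Z^21, C_2 ≅ Z^14.

∂_1: C_1 → C_0 sends each edge [p,q] (with p < q) to q − p.
This gives a 7×21 integer matrix of rank 6; reducing to Smith normal form yields diagonal entries (1,1,1,1,1,1).

∂_2: C_2 → C_1 acts by ∂[p,q,r] = [q,r] − [p,r] + [p,q]. For instance
  ∂[3,5,6] = [5,6] − [3,6] + [3,5],
  ∂[2,5,7] = [5,7] − [2,7] + [2,5].
This gives a 21×14 integer matrix of rank 13; reducing to Smith normal form yields diagonal entries (1,1,1,1,1,1,1,1,1,1,1,1,1).

Reading off H_k = ker ∂_k / im ∂_{k+1}:

  H_0: rank C_0 − rank ∂_1 = 7 − 6 = 1, and the invariant factors of ∂_1 are all 1, so H_0 = Z.
  H_1: rank ker ∂_1 − rank ∂_2 = (21 − 6) − 13 = 2, and the invariant factors of ∂_2 are all 1, so H_1 = Z^2.
  H_2: rank ker ∂_2 − rank ∂_3 = (14 − 13) − 0 = 1, and there is no ∂_3, so H_2 = Z.

H_0 = Z,  H_1 = Z^2,  H_2 = Z.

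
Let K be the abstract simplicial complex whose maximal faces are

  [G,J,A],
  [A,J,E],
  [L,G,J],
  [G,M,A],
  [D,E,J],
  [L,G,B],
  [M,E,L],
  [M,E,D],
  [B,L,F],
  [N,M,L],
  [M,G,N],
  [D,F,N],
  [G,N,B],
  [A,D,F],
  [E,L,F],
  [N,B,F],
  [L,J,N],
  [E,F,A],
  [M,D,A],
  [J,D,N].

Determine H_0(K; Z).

H_0 ≅ Z.

Order the vertices as A < B < D < E < F < G < J < L < M < N. Listing each simplex with vertices in this order, K has dimension 2 with simplices:

  0-simplices (10): A, B, D, E, F, G, J, L, M, N
  1-simplices (30): AD, AE, AF, AG, AJ, AM, BF, BG, BL, BN, DE, DF, DJ, DM, DN, EF, EJ, EL, EM, FL, FN, GJ, GL, GM, GN, JL, JN, LM, LN, MN
  2-simplices (20): ADF, ADM, AEF, AEJ, AGJ, AGM, BFL, BFN, BGL, BGN, DEJ, DEM, DFN, DJN, EFL, ELM, GJL, GMN, JLN, LMN

giving chain groups C_0 ≅ Z^10, C_1 ≅ Z^30, C_2 ≅ Z^20.

The boundary map ∂_1: C_1 → C_0 maps an edge to its endpoints' difference, ∂[p,q] = q − p. For instance
  ∂FN = N − F.
The resulting 10×30 matrix has rank 9, and its Smith normal form has invariant factors (1,1,1,1,1,1,1,1,1).

Boundary ∂_2: C_2 → C_1 acts by ∂[p,q,r] = [q,r] − [p,r] + [p,q]. For instance
  ∂ADM = DM − AM + AD,
  ∂ELM = LM − EM + EL.
As a 30×20 matrix over Z this has rank 20, with invariant factors (1,1,1,1,1,1,1,1,1,1,1,1,1,1,1,1,1,1,1,2).

Reading off H_k = ker ∂_k / im ∂_{k+1}:

  H_0: rank C_0 − rank ∂_1 = 10 − 9 = 1, and the invariant factors of ∂_1 are all 1, so H_0 = Z.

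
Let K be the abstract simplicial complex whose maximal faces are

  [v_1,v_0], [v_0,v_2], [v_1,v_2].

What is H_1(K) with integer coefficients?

Take the total order v_0 < v_1 < v_2 on the vertex set. Then K (dimension 1) consists of the simplices:

  0-simplices (3): [v_0], [v_1], [v_2]
  1-simplices (3): [v_0,v_1], [v_0,v_2], [v_1,v_2]

Hence C_0 ≅ Z^3, C_1 ≅ Z^3.

∂_1: C_1 → C_0 sends each edge [p,q] (with p < q) to q − p.
The resulting 3×3 matrix has rank 2, and its Smith normal form has invariant factors (1,1).

Reading off H_k = ker ∂_k / im ∂_{k+1}:

  H_1: rank ker ∂_1 − rank ∂_2 = (3 − 2) − 0 = 1, and there is no ∂_2, so H_1 ≅ Z.

(K is a triangulation of the circle S^1.)

H_1 = Z.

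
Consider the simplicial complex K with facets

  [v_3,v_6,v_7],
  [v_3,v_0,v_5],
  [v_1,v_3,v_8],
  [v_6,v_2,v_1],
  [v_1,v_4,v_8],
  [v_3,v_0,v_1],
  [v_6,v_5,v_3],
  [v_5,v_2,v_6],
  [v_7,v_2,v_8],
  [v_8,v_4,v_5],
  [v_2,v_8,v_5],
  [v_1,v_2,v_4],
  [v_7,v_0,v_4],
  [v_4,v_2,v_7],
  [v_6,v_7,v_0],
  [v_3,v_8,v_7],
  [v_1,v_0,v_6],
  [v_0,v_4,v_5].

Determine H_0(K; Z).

H_0 = Z.

Take the total order v_0 < v_1 < v_2 < v_3 < v_4 < v_5 < v_6 < v_7 < v_8 on the vertex set. Then K (dimension 2) consists of the simplices:

  0-simplices (9): [v_0], [v_1], [v_2], [v_3], [v_4], [v_5], [v_6], [v_7], [v_8]
  1-simplices (27): (27 of them)
  2-simplices (18): (18 of them)

giving chain groups C_0 ≅ Z^9, C_1 ≅ Z^27, C_2 ≅ Z^18.

The boundary map ∂_1: C_1 → C_0 sends each edge [p,q] (with p < q) to q − p. For instance
  ∂[v_1,v_8] = [v_8] − [v_1].
As a 9×27 matrix over Z this has rank 8, with invariant factors (1,1,1,1,1,1,1,1).

∂_2: C_2 → C_1 acts by ∂[p,q,r] = [q,r] − [p,r] + [p,q]. For instance
  ∂[v_0,v_4,v_5] = [v_4,v_5] − [v_0,v_5] + [v_0,v_4],
  ∂[v_4,v_5,v_8] = [v_5,v_8] − [v_4,v_8] + [v_4,v_5].
This gives a 27×18 integer matrix of rank 18; reducing to Smith normal form yields diagonal entries (1,1,1,1,1,1,1,1,1,1,1,1,1,1,1,1,1,2).

Now H_k = ker ∂_k / im ∂_{k+1}, so:

  H_0: rank C_0 − rank ∂_1 = 9 − 8 = 1, and the invariant factors of ∂_1 are all 1, so H_0 ≅ Z.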